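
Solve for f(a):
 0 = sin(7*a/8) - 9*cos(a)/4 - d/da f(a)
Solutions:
 f(a) = C1 - 9*sin(a)/4 - 8*cos(7*a/8)/7


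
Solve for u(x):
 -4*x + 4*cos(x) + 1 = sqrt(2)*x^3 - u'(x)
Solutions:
 u(x) = C1 + sqrt(2)*x^4/4 + 2*x^2 - x - 4*sin(x)


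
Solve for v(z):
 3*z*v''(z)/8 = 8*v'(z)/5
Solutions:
 v(z) = C1 + C2*z^(79/15)


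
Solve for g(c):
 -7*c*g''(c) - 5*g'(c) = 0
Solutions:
 g(c) = C1 + C2*c^(2/7)


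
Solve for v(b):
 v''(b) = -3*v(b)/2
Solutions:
 v(b) = C1*sin(sqrt(6)*b/2) + C2*cos(sqrt(6)*b/2)


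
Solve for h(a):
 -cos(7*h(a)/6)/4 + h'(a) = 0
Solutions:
 -a/4 - 3*log(sin(7*h(a)/6) - 1)/7 + 3*log(sin(7*h(a)/6) + 1)/7 = C1


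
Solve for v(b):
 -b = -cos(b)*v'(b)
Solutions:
 v(b) = C1 + Integral(b/cos(b), b)


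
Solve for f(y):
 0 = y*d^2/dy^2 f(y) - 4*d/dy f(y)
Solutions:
 f(y) = C1 + C2*y^5


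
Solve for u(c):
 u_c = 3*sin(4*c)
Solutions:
 u(c) = C1 - 3*cos(4*c)/4


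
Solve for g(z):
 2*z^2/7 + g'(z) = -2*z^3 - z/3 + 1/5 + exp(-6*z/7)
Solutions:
 g(z) = C1 - z^4/2 - 2*z^3/21 - z^2/6 + z/5 - 7*exp(-6*z/7)/6


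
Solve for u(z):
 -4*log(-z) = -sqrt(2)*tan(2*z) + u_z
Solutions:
 u(z) = C1 - 4*z*log(-z) + 4*z - sqrt(2)*log(cos(2*z))/2


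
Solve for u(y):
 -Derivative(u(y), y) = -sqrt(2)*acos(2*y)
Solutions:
 u(y) = C1 + sqrt(2)*(y*acos(2*y) - sqrt(1 - 4*y^2)/2)


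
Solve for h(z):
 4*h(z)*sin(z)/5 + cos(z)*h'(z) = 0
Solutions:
 h(z) = C1*cos(z)^(4/5)


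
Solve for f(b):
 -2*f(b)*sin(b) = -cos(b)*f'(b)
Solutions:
 f(b) = C1/cos(b)^2


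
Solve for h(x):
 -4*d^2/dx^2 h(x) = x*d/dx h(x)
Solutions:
 h(x) = C1 + C2*erf(sqrt(2)*x/4)


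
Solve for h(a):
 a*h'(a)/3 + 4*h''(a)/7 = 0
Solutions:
 h(a) = C1 + C2*erf(sqrt(42)*a/12)


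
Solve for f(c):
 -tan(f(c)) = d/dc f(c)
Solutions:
 f(c) = pi - asin(C1*exp(-c))
 f(c) = asin(C1*exp(-c))


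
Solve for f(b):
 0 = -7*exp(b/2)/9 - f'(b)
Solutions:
 f(b) = C1 - 14*exp(b/2)/9


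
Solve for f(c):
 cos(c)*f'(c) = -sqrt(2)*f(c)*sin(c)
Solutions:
 f(c) = C1*cos(c)^(sqrt(2))


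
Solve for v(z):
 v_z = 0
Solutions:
 v(z) = C1


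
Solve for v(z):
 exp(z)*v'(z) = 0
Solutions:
 v(z) = C1


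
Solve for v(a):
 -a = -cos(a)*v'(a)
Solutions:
 v(a) = C1 + Integral(a/cos(a), a)


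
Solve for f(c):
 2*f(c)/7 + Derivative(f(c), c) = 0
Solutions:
 f(c) = C1*exp(-2*c/7)


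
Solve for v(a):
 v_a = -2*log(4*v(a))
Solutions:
 Integral(1/(log(_y) + 2*log(2)), (_y, v(a)))/2 = C1 - a


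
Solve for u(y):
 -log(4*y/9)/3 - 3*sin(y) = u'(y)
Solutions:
 u(y) = C1 - y*log(y)/3 - 2*y*log(2)/3 + y/3 + 2*y*log(3)/3 + 3*cos(y)


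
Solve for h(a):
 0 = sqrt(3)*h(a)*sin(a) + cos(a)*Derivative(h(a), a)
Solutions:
 h(a) = C1*cos(a)^(sqrt(3))


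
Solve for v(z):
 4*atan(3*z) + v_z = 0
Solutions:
 v(z) = C1 - 4*z*atan(3*z) + 2*log(9*z^2 + 1)/3


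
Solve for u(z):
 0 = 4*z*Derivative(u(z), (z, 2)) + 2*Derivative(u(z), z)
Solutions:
 u(z) = C1 + C2*sqrt(z)


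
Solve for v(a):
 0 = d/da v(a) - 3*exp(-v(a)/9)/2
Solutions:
 v(a) = 9*log(C1 + a/6)


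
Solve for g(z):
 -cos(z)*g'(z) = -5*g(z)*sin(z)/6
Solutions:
 g(z) = C1/cos(z)^(5/6)


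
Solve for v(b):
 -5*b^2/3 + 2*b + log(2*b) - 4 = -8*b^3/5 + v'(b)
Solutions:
 v(b) = C1 + 2*b^4/5 - 5*b^3/9 + b^2 + b*log(b) - 5*b + b*log(2)


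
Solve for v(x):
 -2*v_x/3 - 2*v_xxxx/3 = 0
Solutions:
 v(x) = C1 + C4*exp(-x) + (C2*sin(sqrt(3)*x/2) + C3*cos(sqrt(3)*x/2))*exp(x/2)


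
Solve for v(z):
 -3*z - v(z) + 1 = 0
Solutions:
 v(z) = 1 - 3*z


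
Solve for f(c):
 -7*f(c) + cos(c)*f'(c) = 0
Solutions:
 f(c) = C1*sqrt(sin(c) + 1)*(sin(c)^3 + 3*sin(c)^2 + 3*sin(c) + 1)/(sqrt(sin(c) - 1)*(sin(c)^3 - 3*sin(c)^2 + 3*sin(c) - 1))


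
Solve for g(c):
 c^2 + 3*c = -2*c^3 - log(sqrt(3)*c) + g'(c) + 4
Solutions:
 g(c) = C1 + c^4/2 + c^3/3 + 3*c^2/2 + c*log(c) - 5*c + c*log(3)/2


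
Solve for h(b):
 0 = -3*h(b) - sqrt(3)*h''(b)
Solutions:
 h(b) = C1*sin(3^(1/4)*b) + C2*cos(3^(1/4)*b)


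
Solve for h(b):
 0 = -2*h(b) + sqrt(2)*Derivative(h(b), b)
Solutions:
 h(b) = C1*exp(sqrt(2)*b)


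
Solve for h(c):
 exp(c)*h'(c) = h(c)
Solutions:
 h(c) = C1*exp(-exp(-c))


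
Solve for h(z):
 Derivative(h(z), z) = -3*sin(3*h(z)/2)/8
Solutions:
 3*z/8 + log(cos(3*h(z)/2) - 1)/3 - log(cos(3*h(z)/2) + 1)/3 = C1


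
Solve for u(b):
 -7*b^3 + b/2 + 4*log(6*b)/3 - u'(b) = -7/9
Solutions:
 u(b) = C1 - 7*b^4/4 + b^2/4 + 4*b*log(b)/3 - 5*b/9 + 4*b*log(6)/3


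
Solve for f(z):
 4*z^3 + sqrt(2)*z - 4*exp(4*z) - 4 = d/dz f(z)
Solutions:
 f(z) = C1 + z^4 + sqrt(2)*z^2/2 - 4*z - exp(4*z)


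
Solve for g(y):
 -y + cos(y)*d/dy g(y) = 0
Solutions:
 g(y) = C1 + Integral(y/cos(y), y)


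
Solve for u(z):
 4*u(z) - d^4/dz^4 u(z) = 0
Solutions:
 u(z) = C1*exp(-sqrt(2)*z) + C2*exp(sqrt(2)*z) + C3*sin(sqrt(2)*z) + C4*cos(sqrt(2)*z)


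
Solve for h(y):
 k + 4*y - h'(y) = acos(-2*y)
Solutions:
 h(y) = C1 + k*y + 2*y^2 - y*acos(-2*y) - sqrt(1 - 4*y^2)/2


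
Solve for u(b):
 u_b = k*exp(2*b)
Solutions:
 u(b) = C1 + k*exp(2*b)/2


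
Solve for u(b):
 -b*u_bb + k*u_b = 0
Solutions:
 u(b) = C1 + b^(re(k) + 1)*(C2*sin(log(b)*Abs(im(k))) + C3*cos(log(b)*im(k)))


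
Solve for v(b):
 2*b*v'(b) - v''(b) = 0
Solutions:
 v(b) = C1 + C2*erfi(b)


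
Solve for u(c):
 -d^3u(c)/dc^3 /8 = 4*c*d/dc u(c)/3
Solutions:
 u(c) = C1 + Integral(C2*airyai(-2*6^(2/3)*c/3) + C3*airybi(-2*6^(2/3)*c/3), c)


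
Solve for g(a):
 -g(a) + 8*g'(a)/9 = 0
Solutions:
 g(a) = C1*exp(9*a/8)


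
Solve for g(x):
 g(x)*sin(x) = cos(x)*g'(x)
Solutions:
 g(x) = C1/cos(x)


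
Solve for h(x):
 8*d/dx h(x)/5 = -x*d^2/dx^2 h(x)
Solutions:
 h(x) = C1 + C2/x^(3/5)


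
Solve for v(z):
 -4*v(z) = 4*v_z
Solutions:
 v(z) = C1*exp(-z)


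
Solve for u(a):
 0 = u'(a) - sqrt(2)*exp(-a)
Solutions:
 u(a) = C1 - sqrt(2)*exp(-a)


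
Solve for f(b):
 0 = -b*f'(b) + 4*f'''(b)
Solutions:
 f(b) = C1 + Integral(C2*airyai(2^(1/3)*b/2) + C3*airybi(2^(1/3)*b/2), b)


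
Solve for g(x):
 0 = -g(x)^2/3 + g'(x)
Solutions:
 g(x) = -3/(C1 + x)


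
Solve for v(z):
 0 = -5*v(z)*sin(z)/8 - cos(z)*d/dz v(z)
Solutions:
 v(z) = C1*cos(z)^(5/8)


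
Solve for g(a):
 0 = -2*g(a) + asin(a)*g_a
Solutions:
 g(a) = C1*exp(2*Integral(1/asin(a), a))


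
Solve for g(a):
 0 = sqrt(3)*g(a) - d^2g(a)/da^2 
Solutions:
 g(a) = C1*exp(-3^(1/4)*a) + C2*exp(3^(1/4)*a)


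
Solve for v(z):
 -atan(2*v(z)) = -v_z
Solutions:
 Integral(1/atan(2*_y), (_y, v(z))) = C1 + z


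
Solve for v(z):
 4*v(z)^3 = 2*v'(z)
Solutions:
 v(z) = -sqrt(2)*sqrt(-1/(C1 + 2*z))/2
 v(z) = sqrt(2)*sqrt(-1/(C1 + 2*z))/2


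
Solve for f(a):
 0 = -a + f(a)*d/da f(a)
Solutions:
 f(a) = -sqrt(C1 + a^2)
 f(a) = sqrt(C1 + a^2)


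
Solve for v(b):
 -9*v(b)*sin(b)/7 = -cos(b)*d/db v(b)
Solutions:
 v(b) = C1/cos(b)^(9/7)


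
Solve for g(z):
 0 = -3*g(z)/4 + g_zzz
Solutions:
 g(z) = C3*exp(6^(1/3)*z/2) + (C1*sin(2^(1/3)*3^(5/6)*z/4) + C2*cos(2^(1/3)*3^(5/6)*z/4))*exp(-6^(1/3)*z/4)


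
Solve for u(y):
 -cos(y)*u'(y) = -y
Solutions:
 u(y) = C1 + Integral(y/cos(y), y)


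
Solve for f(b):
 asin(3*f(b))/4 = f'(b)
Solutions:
 Integral(1/asin(3*_y), (_y, f(b))) = C1 + b/4


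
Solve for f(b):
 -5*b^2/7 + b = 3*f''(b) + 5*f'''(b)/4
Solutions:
 f(b) = C1 + C2*b + C3*exp(-12*b/5) - 5*b^4/252 + 67*b^3/756 - 335*b^2/3024


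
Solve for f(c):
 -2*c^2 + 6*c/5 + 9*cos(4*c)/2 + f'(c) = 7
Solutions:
 f(c) = C1 + 2*c^3/3 - 3*c^2/5 + 7*c - 9*sin(4*c)/8


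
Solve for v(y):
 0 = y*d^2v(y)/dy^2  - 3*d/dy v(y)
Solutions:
 v(y) = C1 + C2*y^4


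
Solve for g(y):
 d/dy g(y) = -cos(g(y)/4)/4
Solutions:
 y/4 - 2*log(sin(g(y)/4) - 1) + 2*log(sin(g(y)/4) + 1) = C1


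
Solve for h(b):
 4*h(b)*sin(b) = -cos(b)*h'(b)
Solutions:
 h(b) = C1*cos(b)^4


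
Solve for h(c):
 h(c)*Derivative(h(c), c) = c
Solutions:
 h(c) = -sqrt(C1 + c^2)
 h(c) = sqrt(C1 + c^2)


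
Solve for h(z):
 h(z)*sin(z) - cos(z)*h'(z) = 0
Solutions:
 h(z) = C1/cos(z)


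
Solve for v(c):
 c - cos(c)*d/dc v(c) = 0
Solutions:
 v(c) = C1 + Integral(c/cos(c), c)


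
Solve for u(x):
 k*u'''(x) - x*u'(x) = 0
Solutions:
 u(x) = C1 + Integral(C2*airyai(x*(1/k)^(1/3)) + C3*airybi(x*(1/k)^(1/3)), x)


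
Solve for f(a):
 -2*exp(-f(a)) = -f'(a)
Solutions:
 f(a) = log(C1 + 2*a)


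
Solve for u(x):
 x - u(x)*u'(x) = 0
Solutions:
 u(x) = -sqrt(C1 + x^2)
 u(x) = sqrt(C1 + x^2)


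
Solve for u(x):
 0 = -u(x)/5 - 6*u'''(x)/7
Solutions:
 u(x) = C3*exp(-30^(2/3)*7^(1/3)*x/30) + (C1*sin(10^(2/3)*3^(1/6)*7^(1/3)*x/20) + C2*cos(10^(2/3)*3^(1/6)*7^(1/3)*x/20))*exp(30^(2/3)*7^(1/3)*x/60)


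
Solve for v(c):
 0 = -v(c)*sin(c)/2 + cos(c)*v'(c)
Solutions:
 v(c) = C1/sqrt(cos(c))


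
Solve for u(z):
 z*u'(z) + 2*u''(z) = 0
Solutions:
 u(z) = C1 + C2*erf(z/2)


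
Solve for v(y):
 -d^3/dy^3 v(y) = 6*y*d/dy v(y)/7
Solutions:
 v(y) = C1 + Integral(C2*airyai(-6^(1/3)*7^(2/3)*y/7) + C3*airybi(-6^(1/3)*7^(2/3)*y/7), y)


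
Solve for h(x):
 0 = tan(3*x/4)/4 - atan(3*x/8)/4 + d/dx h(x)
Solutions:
 h(x) = C1 + x*atan(3*x/8)/4 - log(9*x^2 + 64)/3 + log(cos(3*x/4))/3


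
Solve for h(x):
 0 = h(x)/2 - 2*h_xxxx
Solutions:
 h(x) = C1*exp(-sqrt(2)*x/2) + C2*exp(sqrt(2)*x/2) + C3*sin(sqrt(2)*x/2) + C4*cos(sqrt(2)*x/2)


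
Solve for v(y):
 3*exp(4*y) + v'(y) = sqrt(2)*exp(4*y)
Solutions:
 v(y) = C1 - 3*exp(4*y)/4 + sqrt(2)*exp(4*y)/4


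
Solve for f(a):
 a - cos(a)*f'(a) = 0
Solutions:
 f(a) = C1 + Integral(a/cos(a), a)


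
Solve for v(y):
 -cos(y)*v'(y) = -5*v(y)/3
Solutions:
 v(y) = C1*(sin(y) + 1)^(5/6)/(sin(y) - 1)^(5/6)


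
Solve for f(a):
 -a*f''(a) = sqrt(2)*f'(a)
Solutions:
 f(a) = C1 + C2*a^(1 - sqrt(2))


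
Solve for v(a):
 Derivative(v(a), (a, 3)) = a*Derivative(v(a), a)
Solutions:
 v(a) = C1 + Integral(C2*airyai(a) + C3*airybi(a), a)


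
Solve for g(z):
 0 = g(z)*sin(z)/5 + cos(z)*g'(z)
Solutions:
 g(z) = C1*cos(z)^(1/5)


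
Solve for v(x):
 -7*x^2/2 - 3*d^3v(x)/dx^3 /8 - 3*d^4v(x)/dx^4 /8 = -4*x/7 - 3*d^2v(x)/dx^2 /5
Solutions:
 v(x) = C1 + C2*x + C3*exp(x*(-5 + sqrt(185))/10) + C4*exp(-x*(5 + sqrt(185))/10) + 35*x^4/72 + 355*x^3/336 + 15125*x^2/2688


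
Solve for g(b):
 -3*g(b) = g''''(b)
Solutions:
 g(b) = (C1*sin(sqrt(2)*3^(1/4)*b/2) + C2*cos(sqrt(2)*3^(1/4)*b/2))*exp(-sqrt(2)*3^(1/4)*b/2) + (C3*sin(sqrt(2)*3^(1/4)*b/2) + C4*cos(sqrt(2)*3^(1/4)*b/2))*exp(sqrt(2)*3^(1/4)*b/2)


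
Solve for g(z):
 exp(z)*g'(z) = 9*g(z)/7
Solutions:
 g(z) = C1*exp(-9*exp(-z)/7)


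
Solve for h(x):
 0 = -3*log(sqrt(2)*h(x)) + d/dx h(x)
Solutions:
 -2*Integral(1/(2*log(_y) + log(2)), (_y, h(x)))/3 = C1 - x


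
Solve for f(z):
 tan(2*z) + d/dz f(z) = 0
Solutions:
 f(z) = C1 + log(cos(2*z))/2


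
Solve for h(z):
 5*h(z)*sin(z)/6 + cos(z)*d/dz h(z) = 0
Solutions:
 h(z) = C1*cos(z)^(5/6)


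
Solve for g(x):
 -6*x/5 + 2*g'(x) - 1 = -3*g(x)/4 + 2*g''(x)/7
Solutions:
 g(x) = C1*exp(x*(14 - sqrt(238))/4) + C2*exp(x*(14 + sqrt(238))/4) + 8*x/5 - 44/15


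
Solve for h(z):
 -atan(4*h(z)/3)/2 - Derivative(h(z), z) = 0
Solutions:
 Integral(1/atan(4*_y/3), (_y, h(z))) = C1 - z/2


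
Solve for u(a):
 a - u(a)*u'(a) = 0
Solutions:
 u(a) = -sqrt(C1 + a^2)
 u(a) = sqrt(C1 + a^2)


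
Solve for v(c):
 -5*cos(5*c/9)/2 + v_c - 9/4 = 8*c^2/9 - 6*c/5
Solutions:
 v(c) = C1 + 8*c^3/27 - 3*c^2/5 + 9*c/4 + 9*sin(5*c/9)/2


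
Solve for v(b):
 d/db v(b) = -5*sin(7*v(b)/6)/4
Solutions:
 5*b/4 + 3*log(cos(7*v(b)/6) - 1)/7 - 3*log(cos(7*v(b)/6) + 1)/7 = C1


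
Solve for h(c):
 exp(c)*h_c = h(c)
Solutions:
 h(c) = C1*exp(-exp(-c))


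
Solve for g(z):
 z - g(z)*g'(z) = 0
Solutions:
 g(z) = -sqrt(C1 + z^2)
 g(z) = sqrt(C1 + z^2)


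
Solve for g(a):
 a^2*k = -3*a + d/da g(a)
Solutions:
 g(a) = C1 + a^3*k/3 + 3*a^2/2


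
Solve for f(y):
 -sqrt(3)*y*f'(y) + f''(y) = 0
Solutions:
 f(y) = C1 + C2*erfi(sqrt(2)*3^(1/4)*y/2)


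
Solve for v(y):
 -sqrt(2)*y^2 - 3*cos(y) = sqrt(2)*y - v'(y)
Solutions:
 v(y) = C1 + sqrt(2)*y^3/3 + sqrt(2)*y^2/2 + 3*sin(y)


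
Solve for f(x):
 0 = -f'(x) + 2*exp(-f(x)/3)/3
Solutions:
 f(x) = 3*log(C1 + 2*x/9)


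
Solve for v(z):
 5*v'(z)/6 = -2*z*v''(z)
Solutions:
 v(z) = C1 + C2*z^(7/12)


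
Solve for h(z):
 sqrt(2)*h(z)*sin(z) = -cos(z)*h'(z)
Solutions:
 h(z) = C1*cos(z)^(sqrt(2))


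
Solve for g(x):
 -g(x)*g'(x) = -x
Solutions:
 g(x) = -sqrt(C1 + x^2)
 g(x) = sqrt(C1 + x^2)


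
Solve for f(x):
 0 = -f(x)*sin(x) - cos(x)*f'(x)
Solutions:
 f(x) = C1*cos(x)


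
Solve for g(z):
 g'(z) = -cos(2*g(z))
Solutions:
 g(z) = -asin((C1 + exp(4*z))/(C1 - exp(4*z)))/2 + pi/2
 g(z) = asin((C1 + exp(4*z))/(C1 - exp(4*z)))/2


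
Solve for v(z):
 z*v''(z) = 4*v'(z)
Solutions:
 v(z) = C1 + C2*z^5


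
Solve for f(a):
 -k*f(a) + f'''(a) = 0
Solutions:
 f(a) = C1*exp(a*k^(1/3)) + C2*exp(a*k^(1/3)*(-1 + sqrt(3)*I)/2) + C3*exp(-a*k^(1/3)*(1 + sqrt(3)*I)/2)


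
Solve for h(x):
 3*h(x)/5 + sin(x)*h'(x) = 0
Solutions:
 h(x) = C1*(cos(x) + 1)^(3/10)/(cos(x) - 1)^(3/10)


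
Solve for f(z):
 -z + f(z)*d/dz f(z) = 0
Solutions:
 f(z) = -sqrt(C1 + z^2)
 f(z) = sqrt(C1 + z^2)


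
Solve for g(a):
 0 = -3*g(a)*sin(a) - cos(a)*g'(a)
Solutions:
 g(a) = C1*cos(a)^3


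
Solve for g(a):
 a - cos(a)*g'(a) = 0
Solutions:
 g(a) = C1 + Integral(a/cos(a), a)


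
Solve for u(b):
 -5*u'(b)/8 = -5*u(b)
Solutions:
 u(b) = C1*exp(8*b)


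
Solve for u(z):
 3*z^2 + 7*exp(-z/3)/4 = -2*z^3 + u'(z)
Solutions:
 u(z) = C1 + z^4/2 + z^3 - 21*exp(-z/3)/4


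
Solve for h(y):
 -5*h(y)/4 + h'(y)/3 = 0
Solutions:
 h(y) = C1*exp(15*y/4)


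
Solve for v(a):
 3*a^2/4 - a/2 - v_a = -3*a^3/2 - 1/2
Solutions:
 v(a) = C1 + 3*a^4/8 + a^3/4 - a^2/4 + a/2


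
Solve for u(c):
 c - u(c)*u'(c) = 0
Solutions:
 u(c) = -sqrt(C1 + c^2)
 u(c) = sqrt(C1 + c^2)


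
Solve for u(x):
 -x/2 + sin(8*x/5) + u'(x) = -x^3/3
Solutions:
 u(x) = C1 - x^4/12 + x^2/4 + 5*cos(8*x/5)/8


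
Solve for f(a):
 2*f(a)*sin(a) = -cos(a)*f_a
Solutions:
 f(a) = C1*cos(a)^2


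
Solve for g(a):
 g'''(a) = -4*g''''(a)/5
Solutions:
 g(a) = C1 + C2*a + C3*a^2 + C4*exp(-5*a/4)


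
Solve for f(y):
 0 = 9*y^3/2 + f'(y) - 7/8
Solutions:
 f(y) = C1 - 9*y^4/8 + 7*y/8


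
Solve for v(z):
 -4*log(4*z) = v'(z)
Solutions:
 v(z) = C1 - 4*z*log(z) - z*log(256) + 4*z


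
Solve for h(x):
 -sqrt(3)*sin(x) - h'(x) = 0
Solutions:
 h(x) = C1 + sqrt(3)*cos(x)


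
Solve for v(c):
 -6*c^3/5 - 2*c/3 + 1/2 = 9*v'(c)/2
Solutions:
 v(c) = C1 - c^4/15 - 2*c^2/27 + c/9


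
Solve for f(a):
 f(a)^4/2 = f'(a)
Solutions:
 f(a) = 2^(1/3)*(-1/(C1 + 3*a))^(1/3)
 f(a) = 2^(1/3)*(-1/(C1 + a))^(1/3)*(-3^(2/3) - 3*3^(1/6)*I)/6
 f(a) = 2^(1/3)*(-1/(C1 + a))^(1/3)*(-3^(2/3) + 3*3^(1/6)*I)/6


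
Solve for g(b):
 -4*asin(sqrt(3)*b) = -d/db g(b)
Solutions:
 g(b) = C1 + 4*b*asin(sqrt(3)*b) + 4*sqrt(3)*sqrt(1 - 3*b^2)/3


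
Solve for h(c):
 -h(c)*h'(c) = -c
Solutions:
 h(c) = -sqrt(C1 + c^2)
 h(c) = sqrt(C1 + c^2)


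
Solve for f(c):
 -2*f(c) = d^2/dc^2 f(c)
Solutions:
 f(c) = C1*sin(sqrt(2)*c) + C2*cos(sqrt(2)*c)


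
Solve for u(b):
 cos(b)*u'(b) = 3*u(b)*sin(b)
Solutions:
 u(b) = C1/cos(b)^3


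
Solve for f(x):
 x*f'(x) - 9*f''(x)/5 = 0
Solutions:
 f(x) = C1 + C2*erfi(sqrt(10)*x/6)


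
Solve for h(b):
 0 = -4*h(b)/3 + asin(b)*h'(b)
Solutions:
 h(b) = C1*exp(4*Integral(1/asin(b), b)/3)


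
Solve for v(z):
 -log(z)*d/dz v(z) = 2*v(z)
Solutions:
 v(z) = C1*exp(-2*li(z))


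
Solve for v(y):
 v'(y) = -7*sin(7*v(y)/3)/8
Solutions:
 7*y/8 + 3*log(cos(7*v(y)/3) - 1)/14 - 3*log(cos(7*v(y)/3) + 1)/14 = C1


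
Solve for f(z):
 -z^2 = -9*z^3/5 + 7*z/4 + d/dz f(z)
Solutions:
 f(z) = C1 + 9*z^4/20 - z^3/3 - 7*z^2/8


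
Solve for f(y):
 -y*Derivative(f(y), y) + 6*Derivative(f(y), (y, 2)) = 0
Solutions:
 f(y) = C1 + C2*erfi(sqrt(3)*y/6)


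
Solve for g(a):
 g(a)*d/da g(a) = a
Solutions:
 g(a) = -sqrt(C1 + a^2)
 g(a) = sqrt(C1 + a^2)


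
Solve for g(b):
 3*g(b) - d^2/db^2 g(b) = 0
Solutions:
 g(b) = C1*exp(-sqrt(3)*b) + C2*exp(sqrt(3)*b)


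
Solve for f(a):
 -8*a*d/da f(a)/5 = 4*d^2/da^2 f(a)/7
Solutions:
 f(a) = C1 + C2*erf(sqrt(35)*a/5)


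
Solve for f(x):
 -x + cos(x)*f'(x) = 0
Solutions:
 f(x) = C1 + Integral(x/cos(x), x)


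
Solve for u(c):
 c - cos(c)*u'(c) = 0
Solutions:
 u(c) = C1 + Integral(c/cos(c), c)


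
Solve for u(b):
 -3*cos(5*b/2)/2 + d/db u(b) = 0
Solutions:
 u(b) = C1 + 3*sin(5*b/2)/5


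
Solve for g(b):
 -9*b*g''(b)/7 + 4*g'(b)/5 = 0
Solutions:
 g(b) = C1 + C2*b^(73/45)


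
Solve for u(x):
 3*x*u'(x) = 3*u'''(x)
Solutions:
 u(x) = C1 + Integral(C2*airyai(x) + C3*airybi(x), x)


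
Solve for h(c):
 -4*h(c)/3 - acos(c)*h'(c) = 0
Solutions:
 h(c) = C1*exp(-4*Integral(1/acos(c), c)/3)


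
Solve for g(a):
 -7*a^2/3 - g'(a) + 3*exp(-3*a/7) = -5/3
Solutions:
 g(a) = C1 - 7*a^3/9 + 5*a/3 - 7*exp(-3*a/7)


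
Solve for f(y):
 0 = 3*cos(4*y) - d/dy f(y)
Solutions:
 f(y) = C1 + 3*sin(4*y)/4


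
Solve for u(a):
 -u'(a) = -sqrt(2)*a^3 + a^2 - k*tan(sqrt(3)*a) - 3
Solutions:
 u(a) = C1 + sqrt(2)*a^4/4 - a^3/3 + 3*a - sqrt(3)*k*log(cos(sqrt(3)*a))/3


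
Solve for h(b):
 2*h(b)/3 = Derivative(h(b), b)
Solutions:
 h(b) = C1*exp(2*b/3)


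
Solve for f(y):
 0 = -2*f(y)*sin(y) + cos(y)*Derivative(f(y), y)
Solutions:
 f(y) = C1/cos(y)^2


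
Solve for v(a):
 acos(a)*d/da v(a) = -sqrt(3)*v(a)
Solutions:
 v(a) = C1*exp(-sqrt(3)*Integral(1/acos(a), a))


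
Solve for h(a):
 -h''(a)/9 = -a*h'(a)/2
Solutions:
 h(a) = C1 + C2*erfi(3*a/2)


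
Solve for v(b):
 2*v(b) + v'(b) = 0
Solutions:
 v(b) = C1*exp(-2*b)


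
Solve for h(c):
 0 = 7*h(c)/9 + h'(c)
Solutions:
 h(c) = C1*exp(-7*c/9)


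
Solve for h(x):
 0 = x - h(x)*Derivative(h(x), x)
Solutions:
 h(x) = -sqrt(C1 + x^2)
 h(x) = sqrt(C1 + x^2)


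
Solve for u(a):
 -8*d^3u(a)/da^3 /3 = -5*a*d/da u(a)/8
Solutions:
 u(a) = C1 + Integral(C2*airyai(15^(1/3)*a/4) + C3*airybi(15^(1/3)*a/4), a)


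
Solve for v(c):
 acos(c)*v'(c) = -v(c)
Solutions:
 v(c) = C1*exp(-Integral(1/acos(c), c))


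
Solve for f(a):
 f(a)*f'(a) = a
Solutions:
 f(a) = -sqrt(C1 + a^2)
 f(a) = sqrt(C1 + a^2)


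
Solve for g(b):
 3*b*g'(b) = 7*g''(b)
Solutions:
 g(b) = C1 + C2*erfi(sqrt(42)*b/14)


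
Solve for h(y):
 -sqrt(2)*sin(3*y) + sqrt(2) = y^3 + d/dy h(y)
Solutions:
 h(y) = C1 - y^4/4 + sqrt(2)*y + sqrt(2)*cos(3*y)/3


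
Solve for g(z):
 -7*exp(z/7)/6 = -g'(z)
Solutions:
 g(z) = C1 + 49*exp(z/7)/6


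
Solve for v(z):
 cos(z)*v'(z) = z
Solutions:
 v(z) = C1 + Integral(z/cos(z), z)


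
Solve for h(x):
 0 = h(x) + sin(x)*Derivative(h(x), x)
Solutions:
 h(x) = C1*sqrt(cos(x) + 1)/sqrt(cos(x) - 1)


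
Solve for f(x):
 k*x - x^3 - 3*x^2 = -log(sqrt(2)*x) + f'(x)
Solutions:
 f(x) = C1 + k*x^2/2 - x^4/4 - x^3 + x*log(x) - x + x*log(2)/2


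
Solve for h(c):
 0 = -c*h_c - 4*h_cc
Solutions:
 h(c) = C1 + C2*erf(sqrt(2)*c/4)


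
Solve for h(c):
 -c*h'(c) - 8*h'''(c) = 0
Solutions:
 h(c) = C1 + Integral(C2*airyai(-c/2) + C3*airybi(-c/2), c)


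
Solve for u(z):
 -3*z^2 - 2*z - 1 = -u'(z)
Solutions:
 u(z) = C1 + z^3 + z^2 + z


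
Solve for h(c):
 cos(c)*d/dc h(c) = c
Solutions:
 h(c) = C1 + Integral(c/cos(c), c)


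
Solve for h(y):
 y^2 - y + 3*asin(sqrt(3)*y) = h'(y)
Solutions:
 h(y) = C1 + y^3/3 - y^2/2 + 3*y*asin(sqrt(3)*y) + sqrt(3)*sqrt(1 - 3*y^2)


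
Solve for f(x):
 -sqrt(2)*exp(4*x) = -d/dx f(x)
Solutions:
 f(x) = C1 + sqrt(2)*exp(4*x)/4


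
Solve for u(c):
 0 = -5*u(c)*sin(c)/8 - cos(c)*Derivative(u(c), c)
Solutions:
 u(c) = C1*cos(c)^(5/8)


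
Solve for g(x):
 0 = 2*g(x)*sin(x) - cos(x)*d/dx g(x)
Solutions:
 g(x) = C1/cos(x)^2


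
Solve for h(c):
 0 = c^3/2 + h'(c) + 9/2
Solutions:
 h(c) = C1 - c^4/8 - 9*c/2


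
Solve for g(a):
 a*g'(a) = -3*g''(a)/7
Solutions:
 g(a) = C1 + C2*erf(sqrt(42)*a/6)


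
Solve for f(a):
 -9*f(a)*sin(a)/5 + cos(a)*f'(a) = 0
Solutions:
 f(a) = C1/cos(a)^(9/5)


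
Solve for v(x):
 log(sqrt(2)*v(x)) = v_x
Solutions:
 -2*Integral(1/(2*log(_y) + log(2)), (_y, v(x))) = C1 - x


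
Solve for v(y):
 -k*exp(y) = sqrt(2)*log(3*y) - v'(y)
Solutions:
 v(y) = C1 + k*exp(y) + sqrt(2)*y*log(y) + sqrt(2)*y*(-1 + log(3))


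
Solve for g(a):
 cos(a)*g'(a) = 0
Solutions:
 g(a) = C1


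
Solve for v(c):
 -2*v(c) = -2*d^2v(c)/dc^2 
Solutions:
 v(c) = C1*exp(-c) + C2*exp(c)


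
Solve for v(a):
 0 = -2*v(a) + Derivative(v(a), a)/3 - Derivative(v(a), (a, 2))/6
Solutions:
 v(a) = (C1*sin(sqrt(11)*a) + C2*cos(sqrt(11)*a))*exp(a)


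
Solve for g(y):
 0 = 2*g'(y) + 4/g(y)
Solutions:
 g(y) = -sqrt(C1 - 4*y)
 g(y) = sqrt(C1 - 4*y)


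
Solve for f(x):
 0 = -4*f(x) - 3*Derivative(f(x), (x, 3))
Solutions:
 f(x) = C3*exp(-6^(2/3)*x/3) + (C1*sin(2^(2/3)*3^(1/6)*x/2) + C2*cos(2^(2/3)*3^(1/6)*x/2))*exp(6^(2/3)*x/6)


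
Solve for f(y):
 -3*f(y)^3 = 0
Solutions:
 f(y) = 0


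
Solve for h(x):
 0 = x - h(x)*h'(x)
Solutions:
 h(x) = -sqrt(C1 + x^2)
 h(x) = sqrt(C1 + x^2)


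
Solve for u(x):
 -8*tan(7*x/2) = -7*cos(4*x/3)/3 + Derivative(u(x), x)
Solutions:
 u(x) = C1 + 16*log(cos(7*x/2))/7 + 7*sin(4*x/3)/4


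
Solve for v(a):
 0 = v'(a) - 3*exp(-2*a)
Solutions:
 v(a) = C1 - 3*exp(-2*a)/2


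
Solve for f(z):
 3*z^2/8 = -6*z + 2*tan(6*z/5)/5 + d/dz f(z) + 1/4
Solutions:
 f(z) = C1 + z^3/8 + 3*z^2 - z/4 + log(cos(6*z/5))/3


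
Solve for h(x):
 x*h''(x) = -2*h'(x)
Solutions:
 h(x) = C1 + C2/x


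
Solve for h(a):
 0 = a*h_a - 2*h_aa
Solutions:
 h(a) = C1 + C2*erfi(a/2)


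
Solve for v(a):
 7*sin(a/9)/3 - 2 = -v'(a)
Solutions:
 v(a) = C1 + 2*a + 21*cos(a/9)


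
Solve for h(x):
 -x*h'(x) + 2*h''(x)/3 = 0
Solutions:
 h(x) = C1 + C2*erfi(sqrt(3)*x/2)


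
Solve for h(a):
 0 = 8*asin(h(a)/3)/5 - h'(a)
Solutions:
 Integral(1/asin(_y/3), (_y, h(a))) = C1 + 8*a/5


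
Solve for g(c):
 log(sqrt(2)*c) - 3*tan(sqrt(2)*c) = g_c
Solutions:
 g(c) = C1 + c*log(c) - c + c*log(2)/2 + 3*sqrt(2)*log(cos(sqrt(2)*c))/2


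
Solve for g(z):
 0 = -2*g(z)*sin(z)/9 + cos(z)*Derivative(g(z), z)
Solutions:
 g(z) = C1/cos(z)^(2/9)


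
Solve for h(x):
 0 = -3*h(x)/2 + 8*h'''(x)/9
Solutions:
 h(x) = C3*exp(3*2^(2/3)*x/4) + (C1*sin(3*2^(2/3)*sqrt(3)*x/8) + C2*cos(3*2^(2/3)*sqrt(3)*x/8))*exp(-3*2^(2/3)*x/8)


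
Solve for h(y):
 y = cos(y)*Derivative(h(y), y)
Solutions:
 h(y) = C1 + Integral(y/cos(y), y)


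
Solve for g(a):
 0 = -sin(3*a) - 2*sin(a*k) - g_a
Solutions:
 g(a) = C1 + cos(3*a)/3 + 2*cos(a*k)/k


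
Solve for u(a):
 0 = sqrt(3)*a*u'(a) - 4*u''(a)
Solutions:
 u(a) = C1 + C2*erfi(sqrt(2)*3^(1/4)*a/4)


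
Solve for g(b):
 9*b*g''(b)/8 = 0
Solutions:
 g(b) = C1 + C2*b


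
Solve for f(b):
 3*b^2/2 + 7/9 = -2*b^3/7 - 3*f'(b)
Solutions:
 f(b) = C1 - b^4/42 - b^3/6 - 7*b/27


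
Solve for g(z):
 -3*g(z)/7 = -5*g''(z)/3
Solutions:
 g(z) = C1*exp(-3*sqrt(35)*z/35) + C2*exp(3*sqrt(35)*z/35)


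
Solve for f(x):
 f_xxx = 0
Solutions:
 f(x) = C1 + C2*x + C3*x^2


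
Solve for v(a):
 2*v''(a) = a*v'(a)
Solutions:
 v(a) = C1 + C2*erfi(a/2)


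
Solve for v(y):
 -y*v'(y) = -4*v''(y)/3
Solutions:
 v(y) = C1 + C2*erfi(sqrt(6)*y/4)


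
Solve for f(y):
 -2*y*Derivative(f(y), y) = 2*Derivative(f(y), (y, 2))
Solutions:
 f(y) = C1 + C2*erf(sqrt(2)*y/2)


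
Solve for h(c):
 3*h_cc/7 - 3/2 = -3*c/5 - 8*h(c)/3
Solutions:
 h(c) = C1*sin(2*sqrt(14)*c/3) + C2*cos(2*sqrt(14)*c/3) - 9*c/40 + 9/16


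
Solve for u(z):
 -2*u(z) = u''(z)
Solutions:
 u(z) = C1*sin(sqrt(2)*z) + C2*cos(sqrt(2)*z)


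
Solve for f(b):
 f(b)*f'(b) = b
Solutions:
 f(b) = -sqrt(C1 + b^2)
 f(b) = sqrt(C1 + b^2)


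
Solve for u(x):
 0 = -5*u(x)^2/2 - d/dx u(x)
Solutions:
 u(x) = 2/(C1 + 5*x)


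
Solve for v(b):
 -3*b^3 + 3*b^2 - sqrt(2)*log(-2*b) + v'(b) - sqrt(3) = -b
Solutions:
 v(b) = C1 + 3*b^4/4 - b^3 - b^2/2 + sqrt(2)*b*log(-b) + b*(-sqrt(2) + sqrt(2)*log(2) + sqrt(3))


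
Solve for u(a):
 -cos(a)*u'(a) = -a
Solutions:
 u(a) = C1 + Integral(a/cos(a), a)


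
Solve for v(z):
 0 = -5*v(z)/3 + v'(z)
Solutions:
 v(z) = C1*exp(5*z/3)


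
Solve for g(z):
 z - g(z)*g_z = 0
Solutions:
 g(z) = -sqrt(C1 + z^2)
 g(z) = sqrt(C1 + z^2)


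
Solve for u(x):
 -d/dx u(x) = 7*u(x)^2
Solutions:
 u(x) = 1/(C1 + 7*x)


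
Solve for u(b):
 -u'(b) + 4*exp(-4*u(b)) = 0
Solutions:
 u(b) = log(-I*(C1 + 16*b)^(1/4))
 u(b) = log(I*(C1 + 16*b)^(1/4))
 u(b) = log(-(C1 + 16*b)^(1/4))
 u(b) = log(C1 + 16*b)/4


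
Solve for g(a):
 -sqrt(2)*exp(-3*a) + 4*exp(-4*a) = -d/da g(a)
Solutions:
 g(a) = C1 - sqrt(2)*exp(-3*a)/3 + exp(-4*a)


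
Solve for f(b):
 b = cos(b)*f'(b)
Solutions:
 f(b) = C1 + Integral(b/cos(b), b)


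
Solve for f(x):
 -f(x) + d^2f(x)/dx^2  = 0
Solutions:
 f(x) = C1*exp(-x) + C2*exp(x)


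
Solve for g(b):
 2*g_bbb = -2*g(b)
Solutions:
 g(b) = C3*exp(-b) + (C1*sin(sqrt(3)*b/2) + C2*cos(sqrt(3)*b/2))*exp(b/2)


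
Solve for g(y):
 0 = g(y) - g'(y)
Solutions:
 g(y) = C1*exp(y)


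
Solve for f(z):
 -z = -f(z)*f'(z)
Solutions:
 f(z) = -sqrt(C1 + z^2)
 f(z) = sqrt(C1 + z^2)


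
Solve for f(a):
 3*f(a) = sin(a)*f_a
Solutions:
 f(a) = C1*(cos(a) - 1)^(3/2)/(cos(a) + 1)^(3/2)


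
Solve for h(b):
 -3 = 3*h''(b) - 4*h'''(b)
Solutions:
 h(b) = C1 + C2*b + C3*exp(3*b/4) - b^2/2


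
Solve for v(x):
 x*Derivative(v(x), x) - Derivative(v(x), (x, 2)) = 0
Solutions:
 v(x) = C1 + C2*erfi(sqrt(2)*x/2)


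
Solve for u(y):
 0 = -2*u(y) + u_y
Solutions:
 u(y) = C1*exp(2*y)


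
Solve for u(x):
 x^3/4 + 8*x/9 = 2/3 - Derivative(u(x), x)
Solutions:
 u(x) = C1 - x^4/16 - 4*x^2/9 + 2*x/3


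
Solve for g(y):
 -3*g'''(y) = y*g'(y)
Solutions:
 g(y) = C1 + Integral(C2*airyai(-3^(2/3)*y/3) + C3*airybi(-3^(2/3)*y/3), y)


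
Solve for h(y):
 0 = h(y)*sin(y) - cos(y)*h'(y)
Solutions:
 h(y) = C1/cos(y)


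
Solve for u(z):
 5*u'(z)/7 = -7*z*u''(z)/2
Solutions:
 u(z) = C1 + C2*z^(39/49)


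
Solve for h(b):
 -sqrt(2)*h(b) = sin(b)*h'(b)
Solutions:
 h(b) = C1*(cos(b) + 1)^(sqrt(2)/2)/(cos(b) - 1)^(sqrt(2)/2)


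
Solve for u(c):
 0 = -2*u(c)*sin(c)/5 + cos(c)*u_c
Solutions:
 u(c) = C1/cos(c)^(2/5)


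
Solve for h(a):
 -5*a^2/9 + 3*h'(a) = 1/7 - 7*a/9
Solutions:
 h(a) = C1 + 5*a^3/81 - 7*a^2/54 + a/21


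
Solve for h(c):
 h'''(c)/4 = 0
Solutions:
 h(c) = C1 + C2*c + C3*c^2


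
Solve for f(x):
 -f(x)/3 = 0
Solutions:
 f(x) = 0


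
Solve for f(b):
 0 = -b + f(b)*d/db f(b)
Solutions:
 f(b) = -sqrt(C1 + b^2)
 f(b) = sqrt(C1 + b^2)


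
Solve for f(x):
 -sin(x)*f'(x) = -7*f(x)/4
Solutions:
 f(x) = C1*(cos(x) - 1)^(7/8)/(cos(x) + 1)^(7/8)


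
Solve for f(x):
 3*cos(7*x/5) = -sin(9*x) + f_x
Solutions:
 f(x) = C1 + 15*sin(7*x/5)/7 - cos(9*x)/9


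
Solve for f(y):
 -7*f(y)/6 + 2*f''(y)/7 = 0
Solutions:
 f(y) = C1*exp(-7*sqrt(3)*y/6) + C2*exp(7*sqrt(3)*y/6)


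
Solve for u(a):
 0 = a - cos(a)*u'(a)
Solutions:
 u(a) = C1 + Integral(a/cos(a), a)


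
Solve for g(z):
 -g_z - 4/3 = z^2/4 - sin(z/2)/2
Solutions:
 g(z) = C1 - z^3/12 - 4*z/3 - cos(z/2)


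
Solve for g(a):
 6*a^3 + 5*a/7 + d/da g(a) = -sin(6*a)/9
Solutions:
 g(a) = C1 - 3*a^4/2 - 5*a^2/14 + cos(6*a)/54


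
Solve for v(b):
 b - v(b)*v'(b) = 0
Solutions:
 v(b) = -sqrt(C1 + b^2)
 v(b) = sqrt(C1 + b^2)


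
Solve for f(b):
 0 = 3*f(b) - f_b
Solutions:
 f(b) = C1*exp(3*b)


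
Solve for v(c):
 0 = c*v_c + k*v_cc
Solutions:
 v(c) = C1 + C2*sqrt(k)*erf(sqrt(2)*c*sqrt(1/k)/2)


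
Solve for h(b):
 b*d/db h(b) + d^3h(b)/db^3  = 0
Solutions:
 h(b) = C1 + Integral(C2*airyai(-b) + C3*airybi(-b), b)


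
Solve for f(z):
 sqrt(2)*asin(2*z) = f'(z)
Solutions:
 f(z) = C1 + sqrt(2)*(z*asin(2*z) + sqrt(1 - 4*z^2)/2)


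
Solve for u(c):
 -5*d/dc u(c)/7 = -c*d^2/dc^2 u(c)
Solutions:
 u(c) = C1 + C2*c^(12/7)


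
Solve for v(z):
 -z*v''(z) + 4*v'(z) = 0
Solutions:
 v(z) = C1 + C2*z^5


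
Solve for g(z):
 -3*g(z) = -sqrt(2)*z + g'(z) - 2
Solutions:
 g(z) = C1*exp(-3*z) + sqrt(2)*z/3 - sqrt(2)/9 + 2/3


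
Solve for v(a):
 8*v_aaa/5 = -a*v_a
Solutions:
 v(a) = C1 + Integral(C2*airyai(-5^(1/3)*a/2) + C3*airybi(-5^(1/3)*a/2), a)


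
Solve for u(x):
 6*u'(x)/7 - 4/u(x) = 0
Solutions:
 u(x) = -sqrt(C1 + 84*x)/3
 u(x) = sqrt(C1 + 84*x)/3


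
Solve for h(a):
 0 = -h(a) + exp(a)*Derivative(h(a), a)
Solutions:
 h(a) = C1*exp(-exp(-a))


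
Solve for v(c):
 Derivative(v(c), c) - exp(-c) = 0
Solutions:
 v(c) = C1 - exp(-c)


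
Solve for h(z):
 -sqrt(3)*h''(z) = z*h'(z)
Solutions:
 h(z) = C1 + C2*erf(sqrt(2)*3^(3/4)*z/6)


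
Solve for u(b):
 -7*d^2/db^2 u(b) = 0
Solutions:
 u(b) = C1 + C2*b


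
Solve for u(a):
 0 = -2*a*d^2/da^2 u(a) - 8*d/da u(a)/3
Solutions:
 u(a) = C1 + C2/a^(1/3)


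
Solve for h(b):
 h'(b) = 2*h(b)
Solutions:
 h(b) = C1*exp(2*b)


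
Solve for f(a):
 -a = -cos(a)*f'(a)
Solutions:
 f(a) = C1 + Integral(a/cos(a), a)


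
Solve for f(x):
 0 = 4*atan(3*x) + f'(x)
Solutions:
 f(x) = C1 - 4*x*atan(3*x) + 2*log(9*x^2 + 1)/3


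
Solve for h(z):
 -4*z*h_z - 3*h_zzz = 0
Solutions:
 h(z) = C1 + Integral(C2*airyai(-6^(2/3)*z/3) + C3*airybi(-6^(2/3)*z/3), z)


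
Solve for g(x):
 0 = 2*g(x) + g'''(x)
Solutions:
 g(x) = C3*exp(-2^(1/3)*x) + (C1*sin(2^(1/3)*sqrt(3)*x/2) + C2*cos(2^(1/3)*sqrt(3)*x/2))*exp(2^(1/3)*x/2)


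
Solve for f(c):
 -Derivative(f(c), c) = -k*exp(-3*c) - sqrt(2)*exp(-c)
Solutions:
 f(c) = C1 - k*exp(-3*c)/3 - sqrt(2)*exp(-c)


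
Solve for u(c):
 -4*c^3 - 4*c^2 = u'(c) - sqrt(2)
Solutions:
 u(c) = C1 - c^4 - 4*c^3/3 + sqrt(2)*c


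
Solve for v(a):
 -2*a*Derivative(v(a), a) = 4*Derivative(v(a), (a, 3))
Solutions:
 v(a) = C1 + Integral(C2*airyai(-2^(2/3)*a/2) + C3*airybi(-2^(2/3)*a/2), a)


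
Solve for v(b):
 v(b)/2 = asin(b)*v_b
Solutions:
 v(b) = C1*exp(Integral(1/asin(b), b)/2)


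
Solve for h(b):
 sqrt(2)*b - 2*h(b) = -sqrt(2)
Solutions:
 h(b) = sqrt(2)*(b + 1)/2


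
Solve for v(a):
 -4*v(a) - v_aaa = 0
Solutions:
 v(a) = C3*exp(-2^(2/3)*a) + (C1*sin(2^(2/3)*sqrt(3)*a/2) + C2*cos(2^(2/3)*sqrt(3)*a/2))*exp(2^(2/3)*a/2)


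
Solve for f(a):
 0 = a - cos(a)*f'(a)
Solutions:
 f(a) = C1 + Integral(a/cos(a), a)


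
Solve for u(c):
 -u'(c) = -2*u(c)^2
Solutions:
 u(c) = -1/(C1 + 2*c)


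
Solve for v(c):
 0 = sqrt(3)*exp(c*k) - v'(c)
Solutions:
 v(c) = C1 + sqrt(3)*exp(c*k)/k


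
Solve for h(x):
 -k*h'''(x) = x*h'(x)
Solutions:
 h(x) = C1 + Integral(C2*airyai(x*(-1/k)^(1/3)) + C3*airybi(x*(-1/k)^(1/3)), x)


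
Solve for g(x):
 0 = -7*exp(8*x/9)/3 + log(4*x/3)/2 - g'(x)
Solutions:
 g(x) = C1 + x*log(x)/2 + x*(-log(3)/2 - 1/2 + log(2)) - 21*exp(8*x/9)/8


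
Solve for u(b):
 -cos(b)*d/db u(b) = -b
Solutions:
 u(b) = C1 + Integral(b/cos(b), b)


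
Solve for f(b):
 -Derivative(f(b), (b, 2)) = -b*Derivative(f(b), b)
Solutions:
 f(b) = C1 + C2*erfi(sqrt(2)*b/2)


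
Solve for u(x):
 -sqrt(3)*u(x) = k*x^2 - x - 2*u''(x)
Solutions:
 u(x) = C1*exp(-sqrt(2)*3^(1/4)*x/2) + C2*exp(sqrt(2)*3^(1/4)*x/2) - sqrt(3)*k*x^2/3 - 4*k/3 + sqrt(3)*x/3


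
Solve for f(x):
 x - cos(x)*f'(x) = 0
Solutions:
 f(x) = C1 + Integral(x/cos(x), x)


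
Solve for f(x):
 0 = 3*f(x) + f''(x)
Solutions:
 f(x) = C1*sin(sqrt(3)*x) + C2*cos(sqrt(3)*x)


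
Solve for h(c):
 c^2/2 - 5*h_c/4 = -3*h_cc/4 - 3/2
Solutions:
 h(c) = C1 + C2*exp(5*c/3) + 2*c^3/15 + 6*c^2/25 + 186*c/125


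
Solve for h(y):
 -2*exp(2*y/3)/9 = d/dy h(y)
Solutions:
 h(y) = C1 - exp(2*y/3)/3


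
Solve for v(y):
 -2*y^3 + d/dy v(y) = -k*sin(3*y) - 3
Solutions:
 v(y) = C1 + k*cos(3*y)/3 + y^4/2 - 3*y


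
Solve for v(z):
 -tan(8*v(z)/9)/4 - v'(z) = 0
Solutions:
 v(z) = -9*asin(C1*exp(-2*z/9))/8 + 9*pi/8
 v(z) = 9*asin(C1*exp(-2*z/9))/8


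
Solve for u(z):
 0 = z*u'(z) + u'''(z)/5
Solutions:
 u(z) = C1 + Integral(C2*airyai(-5^(1/3)*z) + C3*airybi(-5^(1/3)*z), z)


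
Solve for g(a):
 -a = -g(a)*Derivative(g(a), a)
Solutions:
 g(a) = -sqrt(C1 + a^2)
 g(a) = sqrt(C1 + a^2)


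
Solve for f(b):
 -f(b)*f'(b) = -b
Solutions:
 f(b) = -sqrt(C1 + b^2)
 f(b) = sqrt(C1 + b^2)


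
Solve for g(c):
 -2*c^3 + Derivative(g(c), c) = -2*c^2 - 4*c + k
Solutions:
 g(c) = C1 + c^4/2 - 2*c^3/3 - 2*c^2 + c*k


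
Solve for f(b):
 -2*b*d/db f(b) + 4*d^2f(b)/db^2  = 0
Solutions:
 f(b) = C1 + C2*erfi(b/2)


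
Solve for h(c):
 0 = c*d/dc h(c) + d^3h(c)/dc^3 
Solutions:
 h(c) = C1 + Integral(C2*airyai(-c) + C3*airybi(-c), c)


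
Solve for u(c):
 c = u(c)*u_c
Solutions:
 u(c) = -sqrt(C1 + c^2)
 u(c) = sqrt(C1 + c^2)


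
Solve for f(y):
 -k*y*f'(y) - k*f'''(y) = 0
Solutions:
 f(y) = C1 + Integral(C2*airyai(-y) + C3*airybi(-y), y)


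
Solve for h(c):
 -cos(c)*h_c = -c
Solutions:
 h(c) = C1 + Integral(c/cos(c), c)


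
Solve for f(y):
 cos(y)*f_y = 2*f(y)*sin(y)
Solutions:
 f(y) = C1/cos(y)^2


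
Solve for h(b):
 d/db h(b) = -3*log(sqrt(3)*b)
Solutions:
 h(b) = C1 - 3*b*log(b) - 3*b*log(3)/2 + 3*b


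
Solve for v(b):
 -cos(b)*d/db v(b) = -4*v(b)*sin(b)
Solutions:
 v(b) = C1/cos(b)^4


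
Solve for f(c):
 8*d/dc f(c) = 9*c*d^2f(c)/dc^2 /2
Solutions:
 f(c) = C1 + C2*c^(25/9)


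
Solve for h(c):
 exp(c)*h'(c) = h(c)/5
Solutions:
 h(c) = C1*exp(-exp(-c)/5)


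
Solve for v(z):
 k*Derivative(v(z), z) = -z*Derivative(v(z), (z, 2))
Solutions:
 v(z) = C1 + z^(1 - re(k))*(C2*sin(log(z)*Abs(im(k))) + C3*cos(log(z)*im(k)))


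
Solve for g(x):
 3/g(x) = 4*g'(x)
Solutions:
 g(x) = -sqrt(C1 + 6*x)/2
 g(x) = sqrt(C1 + 6*x)/2


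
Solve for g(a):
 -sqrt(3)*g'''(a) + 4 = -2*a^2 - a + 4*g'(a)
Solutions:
 g(a) = C1 + C2*sin(2*3^(3/4)*a/3) + C3*cos(2*3^(3/4)*a/3) + a^3/6 + a^2/8 - sqrt(3)*a/4 + a


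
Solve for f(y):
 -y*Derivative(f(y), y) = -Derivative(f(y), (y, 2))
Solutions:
 f(y) = C1 + C2*erfi(sqrt(2)*y/2)


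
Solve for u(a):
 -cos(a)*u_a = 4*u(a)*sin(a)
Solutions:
 u(a) = C1*cos(a)^4


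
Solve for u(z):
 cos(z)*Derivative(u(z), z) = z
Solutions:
 u(z) = C1 + Integral(z/cos(z), z)


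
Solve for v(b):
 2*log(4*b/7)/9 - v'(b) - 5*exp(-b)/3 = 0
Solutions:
 v(b) = C1 + 2*b*log(b)/9 + 2*b*(-log(7) - 1 + 2*log(2))/9 + 5*exp(-b)/3


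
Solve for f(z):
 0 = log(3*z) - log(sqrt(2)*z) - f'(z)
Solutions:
 f(z) = C1 - z*log(2)/2 + z*log(3)


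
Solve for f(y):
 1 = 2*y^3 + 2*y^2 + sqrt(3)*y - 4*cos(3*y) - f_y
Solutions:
 f(y) = C1 + y^4/2 + 2*y^3/3 + sqrt(3)*y^2/2 - y - 4*sin(3*y)/3


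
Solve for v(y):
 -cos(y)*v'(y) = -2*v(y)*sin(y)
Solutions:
 v(y) = C1/cos(y)^2


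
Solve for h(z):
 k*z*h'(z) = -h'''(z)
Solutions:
 h(z) = C1 + Integral(C2*airyai(z*(-k)^(1/3)) + C3*airybi(z*(-k)^(1/3)), z)


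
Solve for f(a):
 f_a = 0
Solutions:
 f(a) = C1


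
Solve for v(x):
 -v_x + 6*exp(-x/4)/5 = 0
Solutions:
 v(x) = C1 - 24*exp(-x/4)/5


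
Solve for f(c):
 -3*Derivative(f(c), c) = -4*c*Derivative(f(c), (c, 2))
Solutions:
 f(c) = C1 + C2*c^(7/4)


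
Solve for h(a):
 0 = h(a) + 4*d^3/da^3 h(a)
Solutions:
 h(a) = C3*exp(-2^(1/3)*a/2) + (C1*sin(2^(1/3)*sqrt(3)*a/4) + C2*cos(2^(1/3)*sqrt(3)*a/4))*exp(2^(1/3)*a/4)


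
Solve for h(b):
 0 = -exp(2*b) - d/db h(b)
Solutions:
 h(b) = C1 - exp(2*b)/2


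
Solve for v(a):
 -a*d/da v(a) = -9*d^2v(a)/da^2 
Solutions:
 v(a) = C1 + C2*erfi(sqrt(2)*a/6)


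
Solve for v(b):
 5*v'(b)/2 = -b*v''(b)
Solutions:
 v(b) = C1 + C2/b^(3/2)


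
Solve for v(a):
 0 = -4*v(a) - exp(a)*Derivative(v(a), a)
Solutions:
 v(a) = C1*exp(4*exp(-a))


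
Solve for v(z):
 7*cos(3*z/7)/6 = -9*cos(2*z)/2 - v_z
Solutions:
 v(z) = C1 - 49*sin(3*z/7)/18 - 9*sin(2*z)/4


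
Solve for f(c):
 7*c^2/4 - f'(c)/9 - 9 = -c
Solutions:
 f(c) = C1 + 21*c^3/4 + 9*c^2/2 - 81*c


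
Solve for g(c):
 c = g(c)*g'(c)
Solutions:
 g(c) = -sqrt(C1 + c^2)
 g(c) = sqrt(C1 + c^2)


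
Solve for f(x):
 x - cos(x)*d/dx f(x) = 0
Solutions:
 f(x) = C1 + Integral(x/cos(x), x)


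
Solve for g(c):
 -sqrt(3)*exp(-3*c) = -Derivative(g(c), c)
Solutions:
 g(c) = C1 - sqrt(3)*exp(-3*c)/3


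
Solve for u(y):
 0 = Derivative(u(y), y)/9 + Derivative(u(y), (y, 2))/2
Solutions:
 u(y) = C1 + C2*exp(-2*y/9)


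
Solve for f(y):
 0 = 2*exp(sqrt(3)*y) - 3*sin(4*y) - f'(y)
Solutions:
 f(y) = C1 + 2*sqrt(3)*exp(sqrt(3)*y)/3 + 3*cos(4*y)/4


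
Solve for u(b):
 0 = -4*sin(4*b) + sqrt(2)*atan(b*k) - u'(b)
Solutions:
 u(b) = C1 + sqrt(2)*Piecewise((b*atan(b*k) - log(b^2*k^2 + 1)/(2*k), Ne(k, 0)), (0, True)) + cos(4*b)


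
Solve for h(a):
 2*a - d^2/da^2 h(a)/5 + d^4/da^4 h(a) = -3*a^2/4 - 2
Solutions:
 h(a) = C1 + C2*a + C3*exp(-sqrt(5)*a/5) + C4*exp(sqrt(5)*a/5) + 5*a^4/16 + 5*a^3/3 + 95*a^2/4


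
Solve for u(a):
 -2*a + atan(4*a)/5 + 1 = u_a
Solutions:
 u(a) = C1 - a^2 + a*atan(4*a)/5 + a - log(16*a^2 + 1)/40


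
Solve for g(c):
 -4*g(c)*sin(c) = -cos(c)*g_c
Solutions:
 g(c) = C1/cos(c)^4


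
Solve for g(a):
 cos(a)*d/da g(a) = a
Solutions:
 g(a) = C1 + Integral(a/cos(a), a)


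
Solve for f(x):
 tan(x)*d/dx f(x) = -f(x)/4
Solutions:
 f(x) = C1/sin(x)^(1/4)


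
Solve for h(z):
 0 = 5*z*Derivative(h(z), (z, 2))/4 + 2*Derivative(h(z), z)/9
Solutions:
 h(z) = C1 + C2*z^(37/45)


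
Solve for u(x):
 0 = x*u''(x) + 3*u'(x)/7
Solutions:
 u(x) = C1 + C2*x^(4/7)


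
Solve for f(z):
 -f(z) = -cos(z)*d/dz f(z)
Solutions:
 f(z) = C1*sqrt(sin(z) + 1)/sqrt(sin(z) - 1)


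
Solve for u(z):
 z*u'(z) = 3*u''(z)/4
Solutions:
 u(z) = C1 + C2*erfi(sqrt(6)*z/3)


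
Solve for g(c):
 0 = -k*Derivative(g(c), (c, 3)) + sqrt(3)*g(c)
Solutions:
 g(c) = C1*exp(3^(1/6)*c*(1/k)^(1/3)) + C2*exp(c*(-3^(1/6) + 3^(2/3)*I)*(1/k)^(1/3)/2) + C3*exp(-c*(3^(1/6) + 3^(2/3)*I)*(1/k)^(1/3)/2)


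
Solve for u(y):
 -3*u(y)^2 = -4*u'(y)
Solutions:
 u(y) = -4/(C1 + 3*y)


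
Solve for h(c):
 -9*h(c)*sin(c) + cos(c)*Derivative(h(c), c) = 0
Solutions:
 h(c) = C1/cos(c)^9


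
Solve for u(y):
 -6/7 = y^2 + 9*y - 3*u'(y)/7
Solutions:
 u(y) = C1 + 7*y^3/9 + 21*y^2/2 + 2*y


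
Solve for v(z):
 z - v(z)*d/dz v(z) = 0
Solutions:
 v(z) = -sqrt(C1 + z^2)
 v(z) = sqrt(C1 + z^2)


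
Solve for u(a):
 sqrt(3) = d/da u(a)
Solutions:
 u(a) = C1 + sqrt(3)*a


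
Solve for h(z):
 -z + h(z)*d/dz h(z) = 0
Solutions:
 h(z) = -sqrt(C1 + z^2)
 h(z) = sqrt(C1 + z^2)
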